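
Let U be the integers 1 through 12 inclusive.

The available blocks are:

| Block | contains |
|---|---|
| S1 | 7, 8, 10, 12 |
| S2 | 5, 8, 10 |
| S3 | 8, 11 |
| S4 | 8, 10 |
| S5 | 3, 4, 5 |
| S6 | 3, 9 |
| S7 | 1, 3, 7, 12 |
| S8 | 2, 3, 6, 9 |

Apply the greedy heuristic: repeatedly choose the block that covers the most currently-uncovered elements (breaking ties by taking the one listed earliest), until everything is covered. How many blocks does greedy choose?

Greedy: pick S1 (covers 4 new) → pick S8 (covers 4 new) → pick S5 (covers 2 new) → pick S3 (covers 1 new) → pick S7 (covers 1 new). Total picks: 5.

5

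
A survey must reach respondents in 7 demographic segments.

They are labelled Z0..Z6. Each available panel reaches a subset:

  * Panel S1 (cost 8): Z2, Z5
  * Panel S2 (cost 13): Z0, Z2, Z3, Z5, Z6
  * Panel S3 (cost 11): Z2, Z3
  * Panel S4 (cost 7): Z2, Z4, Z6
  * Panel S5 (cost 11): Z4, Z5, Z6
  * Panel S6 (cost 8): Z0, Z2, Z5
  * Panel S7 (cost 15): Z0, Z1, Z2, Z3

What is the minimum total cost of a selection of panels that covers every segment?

26

S5, S7 together cover every segment (S5 ∪ S7 = {Z0, Z1, Z2, Z3, Z4, Z5, Z6}); total cost 11 + 15 = 26.
The greedy pick S4, S6, S7 costs 30; no covering selection beats 26.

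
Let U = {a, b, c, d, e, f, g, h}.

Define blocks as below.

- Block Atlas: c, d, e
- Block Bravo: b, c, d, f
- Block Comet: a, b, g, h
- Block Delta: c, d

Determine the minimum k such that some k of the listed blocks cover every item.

Take {Atlas, Bravo, Comet}. Their union is {a, b, c, d, e, f, g, h}, which is all 8 items.
Only Comet contains a, so Comet is forced; the remaining 4 items need at least 2 more blocks (each remaining block adds at most 3) — so at least 3 blocks are needed, and 3 is optimal.

3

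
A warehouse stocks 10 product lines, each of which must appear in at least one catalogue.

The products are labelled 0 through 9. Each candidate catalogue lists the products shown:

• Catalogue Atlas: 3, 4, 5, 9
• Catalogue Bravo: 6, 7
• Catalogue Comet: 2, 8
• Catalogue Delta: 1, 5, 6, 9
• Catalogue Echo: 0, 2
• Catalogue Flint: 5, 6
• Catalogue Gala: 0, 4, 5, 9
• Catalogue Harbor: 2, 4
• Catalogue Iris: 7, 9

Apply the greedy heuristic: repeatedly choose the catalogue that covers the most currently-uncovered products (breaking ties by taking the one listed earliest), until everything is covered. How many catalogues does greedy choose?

Greedy: pick Atlas (covers 4 new) → pick Bravo (covers 2 new) → pick Comet (covers 2 new) → pick Delta (covers 1 new) → pick Echo (covers 1 new). Total picks: 5.

5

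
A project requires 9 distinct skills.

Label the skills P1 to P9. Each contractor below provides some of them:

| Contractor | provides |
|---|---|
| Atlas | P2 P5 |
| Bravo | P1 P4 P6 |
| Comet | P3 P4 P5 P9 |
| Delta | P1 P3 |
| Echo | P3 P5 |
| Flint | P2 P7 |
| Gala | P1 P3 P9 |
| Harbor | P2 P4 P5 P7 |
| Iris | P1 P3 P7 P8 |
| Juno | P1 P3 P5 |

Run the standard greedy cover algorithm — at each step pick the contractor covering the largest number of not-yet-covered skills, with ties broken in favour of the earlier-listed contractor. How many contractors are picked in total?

4

Greedy: pick Comet (covers 4 new) → pick Iris (covers 3 new) → pick Atlas (covers 1 new) → pick Bravo (covers 1 new). Total picks: 4.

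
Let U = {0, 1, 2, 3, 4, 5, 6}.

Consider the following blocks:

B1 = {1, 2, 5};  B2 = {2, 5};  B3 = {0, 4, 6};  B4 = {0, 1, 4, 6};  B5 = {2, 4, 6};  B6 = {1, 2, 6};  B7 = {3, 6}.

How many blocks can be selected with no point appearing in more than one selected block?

2

B1, B7 are pairwise disjoint (B1={1,2,5}; B7={3,6}).
Every remaining block overlaps one of these, and no 3 of the listed blocks are pairwise disjoint, so 2 is the maximum.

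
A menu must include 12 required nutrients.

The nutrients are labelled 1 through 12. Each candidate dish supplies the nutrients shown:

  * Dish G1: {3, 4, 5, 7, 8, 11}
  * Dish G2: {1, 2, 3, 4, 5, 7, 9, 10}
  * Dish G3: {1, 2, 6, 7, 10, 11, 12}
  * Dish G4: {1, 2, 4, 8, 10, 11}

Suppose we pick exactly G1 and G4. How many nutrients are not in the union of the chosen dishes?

Union of G1, G4 = {1, 2, 3, 4, 5, 7, 8, 10, 11}.
Not covered: 6, 9, 12 — 3 nutrients.

3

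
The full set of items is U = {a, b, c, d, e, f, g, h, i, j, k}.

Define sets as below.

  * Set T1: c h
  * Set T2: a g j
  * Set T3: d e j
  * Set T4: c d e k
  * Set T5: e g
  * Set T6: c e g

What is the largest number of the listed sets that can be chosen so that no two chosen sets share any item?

2

T2, T4 are pairwise disjoint (T2={a,g,j}; T4={c,d,e,k}).
Every remaining set overlaps one of these, and no 3 of the listed sets are pairwise disjoint, so 2 is the maximum.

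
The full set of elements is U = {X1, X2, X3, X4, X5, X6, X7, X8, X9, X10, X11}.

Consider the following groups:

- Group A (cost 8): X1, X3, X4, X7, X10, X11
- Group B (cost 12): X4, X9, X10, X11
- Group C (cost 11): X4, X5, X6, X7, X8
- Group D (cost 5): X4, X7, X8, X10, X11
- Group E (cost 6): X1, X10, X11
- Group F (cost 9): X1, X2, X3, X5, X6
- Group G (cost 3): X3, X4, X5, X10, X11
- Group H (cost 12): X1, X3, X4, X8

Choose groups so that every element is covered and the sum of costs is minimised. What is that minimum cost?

B, D, F together cover every element (B ∪ D ∪ F = {X1, X2, X3, X4, X5, X6, X7, X8, X9, X10, X11}); total cost 12 + 5 + 9 = 26.
The greedy pick G, D, F, B costs 29; no covering selection beats 26.

26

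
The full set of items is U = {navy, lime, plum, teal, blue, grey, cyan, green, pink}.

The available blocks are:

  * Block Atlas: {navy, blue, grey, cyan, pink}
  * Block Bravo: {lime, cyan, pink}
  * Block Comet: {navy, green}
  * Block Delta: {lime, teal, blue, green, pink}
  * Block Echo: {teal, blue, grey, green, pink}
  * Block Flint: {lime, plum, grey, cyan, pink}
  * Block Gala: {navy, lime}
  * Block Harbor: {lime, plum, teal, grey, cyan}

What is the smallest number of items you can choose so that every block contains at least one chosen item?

H = {navy, plum, pink} meets every block (each contains at least one member of H), and |H| = 3.
No choice of 2 items meets every block, so 3 is the minimum.

3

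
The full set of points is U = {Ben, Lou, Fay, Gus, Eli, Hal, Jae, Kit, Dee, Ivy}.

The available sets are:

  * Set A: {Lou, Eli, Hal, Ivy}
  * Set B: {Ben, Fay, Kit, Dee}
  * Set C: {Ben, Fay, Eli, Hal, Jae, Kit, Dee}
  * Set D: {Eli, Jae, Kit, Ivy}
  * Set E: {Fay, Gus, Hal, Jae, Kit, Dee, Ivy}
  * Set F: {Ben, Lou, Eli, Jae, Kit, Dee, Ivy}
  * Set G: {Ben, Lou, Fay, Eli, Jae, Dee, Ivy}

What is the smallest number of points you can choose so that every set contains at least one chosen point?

2

H = {Fay, Eli} meets every set (each contains at least one member of H), and |H| = 2.
The sets A, B are pairwise disjoint, so any hitting set needs a separate point for each — at least 2. Hence 2 is optimal.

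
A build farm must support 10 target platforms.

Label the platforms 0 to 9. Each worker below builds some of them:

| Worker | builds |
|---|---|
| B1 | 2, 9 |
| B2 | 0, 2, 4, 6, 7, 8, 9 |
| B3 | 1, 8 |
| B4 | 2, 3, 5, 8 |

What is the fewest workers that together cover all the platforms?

3

B2 and B3 and B4 together: B2 ∪ B3 ∪ B4 = {0, 1, 2, 3, 4, 5, 6, 7, 8, 9} — every platform is covered.
Only B2 contains 0, so B2 is forced; the remaining 3 platforms need at least 2 more workers (each remaining worker adds at most 2) — so at least 3 workers are needed, and 3 is optimal.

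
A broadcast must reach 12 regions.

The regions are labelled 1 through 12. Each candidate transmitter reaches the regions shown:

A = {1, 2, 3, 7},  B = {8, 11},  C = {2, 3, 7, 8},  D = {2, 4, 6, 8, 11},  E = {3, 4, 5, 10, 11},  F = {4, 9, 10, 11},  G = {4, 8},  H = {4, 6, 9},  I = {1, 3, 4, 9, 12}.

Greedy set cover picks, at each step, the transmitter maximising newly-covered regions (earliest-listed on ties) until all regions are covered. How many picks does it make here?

4

Greedy: pick D (covers 5 new) → pick I (covers 4 new) → pick E (covers 2 new) → pick A (covers 1 new). Total picks: 4.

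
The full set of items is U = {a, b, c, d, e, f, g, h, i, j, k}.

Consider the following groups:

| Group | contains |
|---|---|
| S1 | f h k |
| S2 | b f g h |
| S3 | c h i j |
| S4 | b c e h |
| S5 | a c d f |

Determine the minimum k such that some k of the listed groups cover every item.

S1, S2, S3, S4, and S5 cover everything between them: the union {a, b, c, d, e, f, g, h, i, j, k} is all of U.
No 4 of the 5 groups cover everything (all 5 combinations miss at least one item), so 5 is optimal.

5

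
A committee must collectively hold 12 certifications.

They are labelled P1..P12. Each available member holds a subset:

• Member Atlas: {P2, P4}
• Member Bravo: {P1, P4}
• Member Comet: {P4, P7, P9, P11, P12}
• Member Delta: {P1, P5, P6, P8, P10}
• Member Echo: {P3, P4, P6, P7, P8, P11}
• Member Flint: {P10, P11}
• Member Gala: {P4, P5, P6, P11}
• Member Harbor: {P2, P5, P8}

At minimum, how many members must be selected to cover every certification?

4

Atlas and Comet and Delta and Echo together: Atlas ∪ Comet ∪ Delta ∪ Echo = {P1, P2, P3, P4, P5, P6, P7, P8, P9, P10, P11, P12} — every certification is covered.
No 3 of the 8 members cover everything (all 56 combinations miss at least one certification), so 4 is optimal.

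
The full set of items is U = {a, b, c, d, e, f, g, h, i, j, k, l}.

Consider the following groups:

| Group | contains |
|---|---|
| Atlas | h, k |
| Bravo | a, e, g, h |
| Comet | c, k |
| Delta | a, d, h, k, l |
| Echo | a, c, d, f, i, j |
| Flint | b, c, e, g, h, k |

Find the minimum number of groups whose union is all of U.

3

Take {Delta, Echo, Flint}. Their union is {a, b, c, d, e, f, g, h, i, j, k, l}, which is all 12 items.
Only Flint contains b, so Flint is forced; the remaining 6 items need at least 2 more groups (each remaining group adds at most 5) — so at least 3 groups are needed, and 3 is optimal.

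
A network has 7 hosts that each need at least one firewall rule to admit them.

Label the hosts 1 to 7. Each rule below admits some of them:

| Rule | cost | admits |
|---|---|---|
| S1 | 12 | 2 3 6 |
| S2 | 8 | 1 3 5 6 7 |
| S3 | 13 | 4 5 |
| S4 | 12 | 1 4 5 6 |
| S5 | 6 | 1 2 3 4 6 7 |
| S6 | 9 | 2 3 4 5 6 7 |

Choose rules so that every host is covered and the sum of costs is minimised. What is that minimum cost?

14

S2, S5 together cover every host (S2 ∪ S5 = {1, 2, 3, 4, 5, 6, 7}); total cost 8 + 6 = 14.
No covering selection has total cost below 14.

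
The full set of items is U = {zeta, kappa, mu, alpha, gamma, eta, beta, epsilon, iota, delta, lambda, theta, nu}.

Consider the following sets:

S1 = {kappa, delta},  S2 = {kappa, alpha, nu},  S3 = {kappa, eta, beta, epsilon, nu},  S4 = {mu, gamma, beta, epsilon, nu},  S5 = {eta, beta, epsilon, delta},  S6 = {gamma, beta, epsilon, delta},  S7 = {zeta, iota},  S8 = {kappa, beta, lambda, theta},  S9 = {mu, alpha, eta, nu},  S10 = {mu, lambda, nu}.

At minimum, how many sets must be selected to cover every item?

4

S6, S7, S8, and S9 cover everything between them: the union {zeta, kappa, mu, alpha, gamma, eta, beta, epsilon, iota, delta, lambda, theta, nu} is all of U.
Only S7 contains zeta, so S7 is forced; the remaining 11 items need at least 3 more sets (each remaining set adds at most 5) — so at least 4 sets are needed, and 4 is optimal.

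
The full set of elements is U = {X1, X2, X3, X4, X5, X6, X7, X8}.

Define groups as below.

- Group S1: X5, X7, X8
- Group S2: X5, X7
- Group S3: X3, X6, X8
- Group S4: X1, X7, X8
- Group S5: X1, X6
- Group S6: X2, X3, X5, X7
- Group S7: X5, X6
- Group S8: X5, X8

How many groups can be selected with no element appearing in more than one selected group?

2

S1, S5 are pairwise disjoint (S1={X5,X7,X8}; S5={X1,X6}).
Every remaining group overlaps one of these, and no 3 of the listed groups are pairwise disjoint, so 2 is the maximum.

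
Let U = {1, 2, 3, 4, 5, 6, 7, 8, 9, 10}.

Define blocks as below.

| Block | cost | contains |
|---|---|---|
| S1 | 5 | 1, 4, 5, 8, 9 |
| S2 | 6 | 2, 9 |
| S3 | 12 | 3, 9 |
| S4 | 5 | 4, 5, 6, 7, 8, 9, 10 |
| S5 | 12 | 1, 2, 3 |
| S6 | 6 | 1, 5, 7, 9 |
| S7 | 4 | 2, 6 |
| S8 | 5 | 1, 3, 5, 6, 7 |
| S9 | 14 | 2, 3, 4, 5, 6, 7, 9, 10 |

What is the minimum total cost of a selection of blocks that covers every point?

S4, S7, S8 together cover every point (S4 ∪ S7 ∪ S8 = {1, 2, 3, 4, 5, 6, 7, 8, 9, 10}); total cost 5 + 4 + 5 = 14.
No covering selection has total cost below 14.

14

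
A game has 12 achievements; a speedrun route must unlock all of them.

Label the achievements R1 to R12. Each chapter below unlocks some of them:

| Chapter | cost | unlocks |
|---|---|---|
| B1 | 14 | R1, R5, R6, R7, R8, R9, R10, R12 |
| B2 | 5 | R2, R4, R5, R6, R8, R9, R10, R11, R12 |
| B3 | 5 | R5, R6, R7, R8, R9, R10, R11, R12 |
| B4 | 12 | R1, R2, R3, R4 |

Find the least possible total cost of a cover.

17

B3, B4 together cover every achievement (B3 ∪ B4 = {R1, R2, R3, R4, R5, R6, R7, R8, R9, R10, R11, R12}); total cost 5 + 12 = 17.
The greedy pick B2, B3, B4 costs 22; no covering selection beats 17.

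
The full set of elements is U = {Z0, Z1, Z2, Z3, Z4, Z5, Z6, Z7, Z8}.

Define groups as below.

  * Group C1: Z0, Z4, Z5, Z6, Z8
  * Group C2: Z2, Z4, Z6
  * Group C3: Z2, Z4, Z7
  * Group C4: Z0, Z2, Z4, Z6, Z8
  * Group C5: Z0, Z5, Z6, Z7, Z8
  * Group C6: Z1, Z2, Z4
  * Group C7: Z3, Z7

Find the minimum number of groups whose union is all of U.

C5, C6, and C7 cover everything between them: the union {Z0, Z1, Z2, Z3, Z4, Z5, Z6, Z7, Z8} is all of U.
Only C6 contains Z1, so C6 is forced; the remaining 6 elements need at least 2 more groups (each remaining group adds at most 5) — so at least 3 groups are needed, and 3 is optimal.

3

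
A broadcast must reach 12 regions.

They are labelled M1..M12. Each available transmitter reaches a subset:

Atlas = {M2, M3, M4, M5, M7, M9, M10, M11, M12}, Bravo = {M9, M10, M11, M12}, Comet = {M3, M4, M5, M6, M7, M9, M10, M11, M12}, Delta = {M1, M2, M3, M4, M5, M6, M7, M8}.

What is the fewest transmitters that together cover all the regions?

2

Take {Comet, Delta}. Their union is {M1, M2, M3, M4, M5, M6, M7, M8, M9, M10, M11, M12}, which is all 12 regions.
No single transmitter has all 12 regions (the largest, Atlas, has 9), so 2 is optimal.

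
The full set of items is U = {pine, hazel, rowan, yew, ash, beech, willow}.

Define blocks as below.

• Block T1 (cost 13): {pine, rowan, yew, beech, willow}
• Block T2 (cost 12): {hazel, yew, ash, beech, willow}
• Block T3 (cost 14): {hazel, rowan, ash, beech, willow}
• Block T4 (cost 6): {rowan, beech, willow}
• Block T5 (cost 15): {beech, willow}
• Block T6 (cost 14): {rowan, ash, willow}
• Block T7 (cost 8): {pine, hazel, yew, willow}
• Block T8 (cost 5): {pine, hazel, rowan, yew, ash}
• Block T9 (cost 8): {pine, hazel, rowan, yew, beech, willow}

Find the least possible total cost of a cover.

11

T4, T8 together cover every item (T4 ∪ T8 = {pine, hazel, rowan, yew, ash, beech, willow}); total cost 6 + 5 = 11.
No covering selection has total cost below 11.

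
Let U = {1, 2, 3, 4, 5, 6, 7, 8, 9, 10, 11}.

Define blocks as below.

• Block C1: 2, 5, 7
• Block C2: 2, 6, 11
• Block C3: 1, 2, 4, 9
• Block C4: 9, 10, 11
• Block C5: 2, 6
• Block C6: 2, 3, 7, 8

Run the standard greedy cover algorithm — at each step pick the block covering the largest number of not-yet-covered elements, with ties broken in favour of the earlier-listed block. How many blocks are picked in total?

5

Greedy: pick C3 (covers 4 new) → pick C6 (covers 3 new) → pick C2 (covers 2 new) → pick C1 (covers 1 new) → pick C4 (covers 1 new). Total picks: 5.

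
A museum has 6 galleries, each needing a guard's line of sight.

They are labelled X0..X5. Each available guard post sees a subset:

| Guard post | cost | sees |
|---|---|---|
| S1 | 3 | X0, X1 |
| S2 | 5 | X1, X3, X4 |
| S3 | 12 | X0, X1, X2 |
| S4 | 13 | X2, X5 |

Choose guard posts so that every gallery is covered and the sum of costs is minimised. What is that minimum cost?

S1, S2, S4 together cover every gallery (S1 ∪ S2 ∪ S4 = {X0, X1, X2, X3, X4, X5}); total cost 3 + 5 + 13 = 21.
No covering selection has total cost below 21.

21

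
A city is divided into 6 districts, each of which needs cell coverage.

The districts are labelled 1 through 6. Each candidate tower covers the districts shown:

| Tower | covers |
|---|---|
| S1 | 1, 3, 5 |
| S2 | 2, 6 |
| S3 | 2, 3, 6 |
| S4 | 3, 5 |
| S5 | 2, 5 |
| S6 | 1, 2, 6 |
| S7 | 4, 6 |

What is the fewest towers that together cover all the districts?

S4 and S6 and S7 together: S4 ∪ S6 ∪ S7 = {1, 2, 3, 4, 5, 6} — every district is covered.
Only S7 contains 4, so S7 is forced; the remaining 4 districts need at least 2 more towers (each remaining tower adds at most 3) — so at least 3 towers are needed, and 3 is optimal.

3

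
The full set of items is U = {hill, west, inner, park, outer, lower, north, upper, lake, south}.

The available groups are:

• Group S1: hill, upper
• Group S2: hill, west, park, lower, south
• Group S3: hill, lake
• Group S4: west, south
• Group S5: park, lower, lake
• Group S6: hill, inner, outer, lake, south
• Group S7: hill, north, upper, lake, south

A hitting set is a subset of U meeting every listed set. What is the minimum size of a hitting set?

H = {hill, park, south} meets every group (each contains at least one member of H), and |H| = 3.
The groups S1, S4, S5 are pairwise disjoint, so any hitting set needs a separate item for each — at least 3. Hence 3 is optimal.

3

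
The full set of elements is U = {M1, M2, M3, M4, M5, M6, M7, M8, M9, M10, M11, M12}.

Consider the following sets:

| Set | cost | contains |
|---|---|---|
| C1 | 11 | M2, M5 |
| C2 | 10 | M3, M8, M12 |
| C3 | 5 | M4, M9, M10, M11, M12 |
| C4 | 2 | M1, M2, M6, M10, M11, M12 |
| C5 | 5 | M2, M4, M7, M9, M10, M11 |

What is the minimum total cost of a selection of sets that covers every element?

28

C1, C2, C4, C5 together cover every element (C1 ∪ C2 ∪ C4 ∪ C5 = {M1, M2, M3, M4, M5, M6, M7, M8, M9, M10, M11, M12}); total cost 11 + 10 + 2 + 5 = 28.
No covering selection has total cost below 28.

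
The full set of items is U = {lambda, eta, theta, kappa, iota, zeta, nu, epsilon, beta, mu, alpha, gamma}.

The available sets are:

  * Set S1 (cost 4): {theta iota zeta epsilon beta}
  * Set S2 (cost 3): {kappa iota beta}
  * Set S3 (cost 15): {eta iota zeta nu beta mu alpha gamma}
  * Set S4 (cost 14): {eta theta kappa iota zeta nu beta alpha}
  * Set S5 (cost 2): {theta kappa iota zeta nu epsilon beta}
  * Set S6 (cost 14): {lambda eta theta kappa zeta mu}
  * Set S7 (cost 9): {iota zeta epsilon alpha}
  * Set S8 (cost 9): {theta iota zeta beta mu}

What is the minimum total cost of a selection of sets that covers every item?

31

S3, S5, S6 together cover every item (S3 ∪ S5 ∪ S6 = {lambda, eta, theta, kappa, iota, zeta, nu, epsilon, beta, mu, alpha, gamma}); total cost 15 + 2 + 14 = 31.
No covering selection has total cost below 31.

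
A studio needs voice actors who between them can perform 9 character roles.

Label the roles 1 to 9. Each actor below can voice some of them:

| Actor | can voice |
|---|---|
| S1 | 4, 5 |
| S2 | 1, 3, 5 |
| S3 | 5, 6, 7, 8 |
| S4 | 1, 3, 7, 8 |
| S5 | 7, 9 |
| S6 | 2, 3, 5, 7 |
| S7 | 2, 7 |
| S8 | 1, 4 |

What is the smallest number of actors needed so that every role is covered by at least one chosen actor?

4

S3 and S5 and S6 and S8 together: S3 ∪ S5 ∪ S6 ∪ S8 = {1, 2, 3, 4, 5, 6, 7, 8, 9} — every role is covered.
Only S3 contains 6, so S3 is forced; the remaining 5 roles need at least 3 more actors (each remaining actor adds at most 2) — so at least 4 actors are needed, and 4 is optimal.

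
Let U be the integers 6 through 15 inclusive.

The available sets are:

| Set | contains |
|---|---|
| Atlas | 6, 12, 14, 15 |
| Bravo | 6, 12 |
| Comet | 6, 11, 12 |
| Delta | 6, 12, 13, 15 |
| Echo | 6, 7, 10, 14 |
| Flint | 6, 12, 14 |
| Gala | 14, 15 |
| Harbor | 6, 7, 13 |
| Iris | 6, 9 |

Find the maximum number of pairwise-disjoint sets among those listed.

2

Gala, Harbor are pairwise disjoint (Gala={14,15}; Harbor={6,7,13}).
Every remaining set overlaps one of these, and no 3 of the listed sets are pairwise disjoint, so 2 is the maximum.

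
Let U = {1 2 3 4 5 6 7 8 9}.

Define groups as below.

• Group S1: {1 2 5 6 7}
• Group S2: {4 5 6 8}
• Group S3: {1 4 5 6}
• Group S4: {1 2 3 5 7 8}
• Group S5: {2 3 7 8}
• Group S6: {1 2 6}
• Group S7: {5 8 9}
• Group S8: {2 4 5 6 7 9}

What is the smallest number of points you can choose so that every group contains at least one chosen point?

The 2 points {6, 8} hit every group.
The groups S3, S5 are pairwise disjoint, so any hitting set needs a separate point for each — at least 2. Hence 2 is optimal.

2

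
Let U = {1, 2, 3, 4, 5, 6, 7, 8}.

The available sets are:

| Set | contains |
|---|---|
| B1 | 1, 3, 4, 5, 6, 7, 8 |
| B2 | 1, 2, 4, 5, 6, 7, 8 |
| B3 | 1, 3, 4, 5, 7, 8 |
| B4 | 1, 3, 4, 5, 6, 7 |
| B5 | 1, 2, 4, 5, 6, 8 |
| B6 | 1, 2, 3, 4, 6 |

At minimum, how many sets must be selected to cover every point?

2

Take {B1, B2}. Their union is {1, 2, 3, 4, 5, 6, 7, 8}, which is all 8 points.
No single set has all 8 points (the largest, B1, has 7), so 2 is optimal.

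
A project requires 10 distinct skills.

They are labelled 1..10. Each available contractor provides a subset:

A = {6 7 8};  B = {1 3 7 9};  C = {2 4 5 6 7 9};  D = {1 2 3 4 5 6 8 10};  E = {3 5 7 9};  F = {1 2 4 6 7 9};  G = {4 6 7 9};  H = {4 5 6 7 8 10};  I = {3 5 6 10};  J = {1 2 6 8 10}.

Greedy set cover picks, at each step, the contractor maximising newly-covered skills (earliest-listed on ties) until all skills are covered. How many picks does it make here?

2

Greedy: pick D (covers 8 new) → pick B (covers 2 new). Total picks: 2.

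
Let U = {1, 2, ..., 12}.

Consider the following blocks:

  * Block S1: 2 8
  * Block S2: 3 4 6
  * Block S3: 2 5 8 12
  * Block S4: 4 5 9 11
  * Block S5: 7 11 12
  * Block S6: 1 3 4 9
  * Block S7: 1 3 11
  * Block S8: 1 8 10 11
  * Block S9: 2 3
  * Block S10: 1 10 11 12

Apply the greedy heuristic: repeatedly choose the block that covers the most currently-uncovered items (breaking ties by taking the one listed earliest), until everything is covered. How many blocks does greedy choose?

Greedy: pick S3 (covers 4 new) → pick S6 (covers 4 new) → pick S5 (covers 2 new) → pick S2 (covers 1 new) → pick S8 (covers 1 new). Total picks: 5.

5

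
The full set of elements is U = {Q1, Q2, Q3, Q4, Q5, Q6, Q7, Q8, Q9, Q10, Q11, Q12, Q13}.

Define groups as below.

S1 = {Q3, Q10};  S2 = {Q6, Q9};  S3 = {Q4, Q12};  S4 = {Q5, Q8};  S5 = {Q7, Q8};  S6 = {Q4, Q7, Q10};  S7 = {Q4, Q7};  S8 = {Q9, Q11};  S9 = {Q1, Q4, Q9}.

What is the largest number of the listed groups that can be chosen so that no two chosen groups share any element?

S1, S3, S5, S8 are pairwise disjoint (S1={Q3,Q10}; S3={Q4,Q12}; S5={Q7,Q8}; S8={Q9,Q11}).
Every remaining group overlaps one of these, and no 5 of the listed groups are pairwise disjoint, so 4 is the maximum.

4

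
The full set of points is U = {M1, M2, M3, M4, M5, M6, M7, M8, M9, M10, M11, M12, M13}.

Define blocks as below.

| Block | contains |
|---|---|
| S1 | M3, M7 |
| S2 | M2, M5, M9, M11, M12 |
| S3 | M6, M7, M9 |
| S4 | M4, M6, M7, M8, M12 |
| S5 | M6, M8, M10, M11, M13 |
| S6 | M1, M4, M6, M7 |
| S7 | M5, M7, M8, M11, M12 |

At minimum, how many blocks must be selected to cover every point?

S1, S2, S5, and S6 cover everything between them: the union {M1, M2, M3, M4, M5, M6, M7, M8, M9, M10, M11, M12, M13} is all of U.
Only S1 contains M3, so S1 is forced; the remaining 11 points need at least 3 more blocks (each remaining block adds at most 5) — so at least 4 blocks are needed, and 4 is optimal.

4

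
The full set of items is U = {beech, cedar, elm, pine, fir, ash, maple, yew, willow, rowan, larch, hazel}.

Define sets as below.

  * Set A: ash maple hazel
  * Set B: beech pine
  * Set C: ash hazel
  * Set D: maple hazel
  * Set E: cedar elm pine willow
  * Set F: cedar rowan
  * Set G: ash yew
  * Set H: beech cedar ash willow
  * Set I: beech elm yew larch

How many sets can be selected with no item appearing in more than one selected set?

B, D, F, G are pairwise disjoint (B={beech,pine}; D={maple,hazel}; F={cedar,rowan}; G={ash,yew}).
Every remaining set overlaps one of these, and no 5 of the listed sets are pairwise disjoint, so 4 is the maximum.

4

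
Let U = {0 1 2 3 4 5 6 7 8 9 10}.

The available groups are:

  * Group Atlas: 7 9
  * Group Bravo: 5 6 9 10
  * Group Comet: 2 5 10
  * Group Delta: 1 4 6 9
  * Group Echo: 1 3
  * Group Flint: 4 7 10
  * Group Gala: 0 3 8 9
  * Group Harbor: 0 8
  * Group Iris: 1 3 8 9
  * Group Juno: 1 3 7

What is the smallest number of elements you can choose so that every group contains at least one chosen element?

The 4 elements {3, 8, 9, 10} hit every group.
The groups Atlas, Comet, Echo, Harbor are pairwise disjoint, so any hitting set needs a separate element for each — at least 4. Hence 4 is optimal.

4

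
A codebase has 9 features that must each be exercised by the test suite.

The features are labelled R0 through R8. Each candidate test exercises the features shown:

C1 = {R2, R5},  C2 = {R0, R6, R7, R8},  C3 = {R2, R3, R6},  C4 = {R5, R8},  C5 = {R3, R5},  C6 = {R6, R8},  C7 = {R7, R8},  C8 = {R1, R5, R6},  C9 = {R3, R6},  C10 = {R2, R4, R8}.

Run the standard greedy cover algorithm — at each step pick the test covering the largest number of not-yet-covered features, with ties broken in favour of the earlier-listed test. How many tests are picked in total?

5

Greedy: pick C2 (covers 4 new) → pick C1 (covers 2 new) → pick C3 (covers 1 new) → pick C8 (covers 1 new) → pick C10 (covers 1 new). Total picks: 5.
(The true minimum cover uses only 4 tests, so greedy is not optimal here.)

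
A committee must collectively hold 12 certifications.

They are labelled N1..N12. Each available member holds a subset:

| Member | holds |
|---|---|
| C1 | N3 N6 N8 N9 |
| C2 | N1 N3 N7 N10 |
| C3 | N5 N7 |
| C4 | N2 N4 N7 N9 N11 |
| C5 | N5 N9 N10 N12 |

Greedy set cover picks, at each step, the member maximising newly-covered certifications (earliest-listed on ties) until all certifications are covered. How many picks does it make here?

Greedy: pick C4 (covers 5 new) → pick C1 (covers 3 new) → pick C5 (covers 3 new) → pick C2 (covers 1 new). Total picks: 4.

4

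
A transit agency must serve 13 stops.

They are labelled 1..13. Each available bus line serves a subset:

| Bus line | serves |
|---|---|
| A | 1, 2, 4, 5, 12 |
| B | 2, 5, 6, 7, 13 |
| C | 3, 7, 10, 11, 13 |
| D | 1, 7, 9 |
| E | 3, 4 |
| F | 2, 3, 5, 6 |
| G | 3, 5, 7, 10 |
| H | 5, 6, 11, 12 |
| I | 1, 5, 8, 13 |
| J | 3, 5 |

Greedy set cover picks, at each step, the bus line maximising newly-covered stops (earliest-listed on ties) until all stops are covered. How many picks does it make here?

5

Greedy: pick A (covers 5 new) → pick C (covers 5 new) → pick B (covers 1 new) → pick D (covers 1 new) → pick I (covers 1 new). Total picks: 5.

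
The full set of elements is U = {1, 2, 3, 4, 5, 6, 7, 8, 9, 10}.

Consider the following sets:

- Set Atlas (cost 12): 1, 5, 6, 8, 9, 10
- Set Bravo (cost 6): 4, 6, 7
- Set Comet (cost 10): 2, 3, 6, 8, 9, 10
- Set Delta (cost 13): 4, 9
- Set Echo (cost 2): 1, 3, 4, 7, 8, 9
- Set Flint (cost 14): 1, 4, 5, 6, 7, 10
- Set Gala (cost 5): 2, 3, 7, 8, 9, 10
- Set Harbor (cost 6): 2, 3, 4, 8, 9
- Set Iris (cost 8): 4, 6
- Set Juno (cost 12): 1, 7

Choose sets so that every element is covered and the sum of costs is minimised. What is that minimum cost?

19

Atlas, Echo, Gala together cover every element (Atlas ∪ Echo ∪ Gala = {1, 2, 3, 4, 5, 6, 7, 8, 9, 10}); total cost 12 + 2 + 5 = 19.
No covering selection has total cost below 19.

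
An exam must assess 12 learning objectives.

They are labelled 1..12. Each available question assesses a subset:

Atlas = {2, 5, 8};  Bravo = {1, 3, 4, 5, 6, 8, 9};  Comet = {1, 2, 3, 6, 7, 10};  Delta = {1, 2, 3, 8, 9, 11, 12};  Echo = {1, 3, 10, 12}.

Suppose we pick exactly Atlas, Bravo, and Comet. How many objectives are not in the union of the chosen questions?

Union of Atlas, Bravo, Comet = {1, 2, 3, 4, 5, 6, 7, 8, 9, 10}.
Not covered: 11, 12 — 2 objectives.

2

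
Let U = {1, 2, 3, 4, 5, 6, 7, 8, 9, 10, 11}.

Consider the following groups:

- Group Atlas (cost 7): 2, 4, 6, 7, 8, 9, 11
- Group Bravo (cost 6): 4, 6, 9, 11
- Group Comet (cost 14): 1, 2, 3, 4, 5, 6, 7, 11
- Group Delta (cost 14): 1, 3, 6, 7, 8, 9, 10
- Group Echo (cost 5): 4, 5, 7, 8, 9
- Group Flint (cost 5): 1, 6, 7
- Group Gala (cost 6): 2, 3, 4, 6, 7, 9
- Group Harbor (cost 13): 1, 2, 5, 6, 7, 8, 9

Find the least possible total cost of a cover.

Atlas, Delta, Echo together cover every item (Atlas ∪ Delta ∪ Echo = {1, 2, 3, 4, 5, 6, 7, 8, 9, 10, 11}); total cost 7 + 14 + 5 = 26.
The greedy pick Atlas, Comet, Delta costs 35; no covering selection beats 26.

26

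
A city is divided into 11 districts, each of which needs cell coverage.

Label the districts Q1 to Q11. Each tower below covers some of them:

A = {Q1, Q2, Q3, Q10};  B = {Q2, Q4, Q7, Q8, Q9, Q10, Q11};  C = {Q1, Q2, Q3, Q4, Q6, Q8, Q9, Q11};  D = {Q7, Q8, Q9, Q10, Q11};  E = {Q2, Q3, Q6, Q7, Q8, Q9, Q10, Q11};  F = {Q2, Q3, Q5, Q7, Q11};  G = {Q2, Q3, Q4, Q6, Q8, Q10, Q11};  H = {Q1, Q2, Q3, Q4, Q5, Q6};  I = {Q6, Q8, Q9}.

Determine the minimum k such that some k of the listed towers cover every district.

2

B and H together: B ∪ H = {Q1, Q2, Q3, Q4, Q5, Q6, Q7, Q8, Q9, Q10, Q11} — every district is covered.
No single tower has all 11 districts (the largest, C, has 8), so 2 is optimal.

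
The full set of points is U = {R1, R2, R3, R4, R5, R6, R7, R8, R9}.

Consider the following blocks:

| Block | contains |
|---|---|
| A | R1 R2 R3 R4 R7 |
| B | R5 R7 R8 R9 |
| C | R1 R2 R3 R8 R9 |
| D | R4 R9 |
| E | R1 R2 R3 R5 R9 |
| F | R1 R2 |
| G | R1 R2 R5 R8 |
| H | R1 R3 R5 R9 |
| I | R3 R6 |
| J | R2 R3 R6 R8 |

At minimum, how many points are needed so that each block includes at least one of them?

3

Take T = {R2, R6, R9}. Each listed block contains at least one of these, so T is a hitting set of size 3.
The blocks D, G, I are pairwise disjoint, so any hitting set needs a separate point for each — at least 3. Hence 3 is optimal.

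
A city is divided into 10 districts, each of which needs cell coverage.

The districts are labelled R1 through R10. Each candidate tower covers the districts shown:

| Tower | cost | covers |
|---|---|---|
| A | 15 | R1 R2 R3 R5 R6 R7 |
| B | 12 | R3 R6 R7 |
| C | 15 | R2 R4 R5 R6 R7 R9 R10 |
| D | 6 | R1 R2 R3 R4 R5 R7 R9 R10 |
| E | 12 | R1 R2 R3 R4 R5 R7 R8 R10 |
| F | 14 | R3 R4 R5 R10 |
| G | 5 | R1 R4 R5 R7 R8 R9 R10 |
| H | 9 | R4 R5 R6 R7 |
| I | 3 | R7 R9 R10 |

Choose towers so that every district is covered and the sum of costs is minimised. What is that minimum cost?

D, G, H together cover every district (D ∪ G ∪ H = {R1, R2, R3, R4, R5, R6, R7, R8, R9, R10}); total cost 6 + 5 + 9 = 20.
No covering selection has total cost below 20.

20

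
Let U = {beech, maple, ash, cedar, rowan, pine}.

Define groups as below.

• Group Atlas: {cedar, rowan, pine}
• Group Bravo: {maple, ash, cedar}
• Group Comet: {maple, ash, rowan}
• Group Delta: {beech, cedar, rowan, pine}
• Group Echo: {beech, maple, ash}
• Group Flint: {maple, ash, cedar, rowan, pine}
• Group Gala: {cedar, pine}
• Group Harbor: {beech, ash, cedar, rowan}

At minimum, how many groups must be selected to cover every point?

2

Bravo and Delta together: Bravo ∪ Delta = {beech, maple, ash, cedar, rowan, pine} — every point is covered.
No single group has all 6 points (the largest, Flint, has 5), so 2 is optimal.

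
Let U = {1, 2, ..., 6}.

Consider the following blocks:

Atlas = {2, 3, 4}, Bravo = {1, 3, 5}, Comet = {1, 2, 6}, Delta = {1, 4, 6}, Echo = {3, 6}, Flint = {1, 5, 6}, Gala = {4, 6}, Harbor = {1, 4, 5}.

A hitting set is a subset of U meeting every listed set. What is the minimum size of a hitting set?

3

The 3 points {3, 4, 6} hit every block.
No choice of 2 points meets every block, so 3 is the minimum.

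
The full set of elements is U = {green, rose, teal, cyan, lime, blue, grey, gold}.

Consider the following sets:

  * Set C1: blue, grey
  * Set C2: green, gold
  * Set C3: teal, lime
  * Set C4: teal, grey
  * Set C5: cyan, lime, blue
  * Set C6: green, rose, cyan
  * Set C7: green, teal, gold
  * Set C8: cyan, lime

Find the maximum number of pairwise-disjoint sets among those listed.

3

C1, C2, C3 are pairwise disjoint (C1={blue,grey}; C2={green,gold}; C3={teal,lime}).
Every remaining set overlaps one of these, and no 4 of the listed sets are pairwise disjoint, so 3 is the maximum.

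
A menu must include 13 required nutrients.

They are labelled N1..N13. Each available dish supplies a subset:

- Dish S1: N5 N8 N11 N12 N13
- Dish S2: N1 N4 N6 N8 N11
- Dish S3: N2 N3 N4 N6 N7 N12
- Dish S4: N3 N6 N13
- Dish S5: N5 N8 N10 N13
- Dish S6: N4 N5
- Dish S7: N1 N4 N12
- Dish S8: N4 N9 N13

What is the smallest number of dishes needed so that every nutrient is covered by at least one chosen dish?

Take {S2, S3, S5, S8}. Their union is {N1, N2, N3, N4, N5, N6, N7, N8, N9, N10, N11, N12, N13}, which is all 13 nutrients.
No 3 of the 8 dishes cover everything (all 56 combinations miss at least one nutrient), so 4 is optimal.

4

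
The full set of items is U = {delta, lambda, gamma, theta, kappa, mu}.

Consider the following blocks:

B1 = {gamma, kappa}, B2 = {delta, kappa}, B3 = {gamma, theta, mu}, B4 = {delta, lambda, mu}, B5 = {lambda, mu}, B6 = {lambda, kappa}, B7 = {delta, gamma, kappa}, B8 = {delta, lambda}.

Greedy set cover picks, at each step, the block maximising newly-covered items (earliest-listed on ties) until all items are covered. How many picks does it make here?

Greedy: pick B3 (covers 3 new) → pick B2 (covers 2 new) → pick B4 (covers 1 new). Total picks: 3.

3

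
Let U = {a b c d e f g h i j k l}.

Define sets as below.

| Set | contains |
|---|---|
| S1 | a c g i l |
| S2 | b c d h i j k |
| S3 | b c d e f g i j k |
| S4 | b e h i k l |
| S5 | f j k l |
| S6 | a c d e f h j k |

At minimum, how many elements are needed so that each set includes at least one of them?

T = {k, l} meets every set (each contains at least one member of T), and |T| = 2.
No single element lies in every set, so at least 2 are needed and 2 is optimal.

2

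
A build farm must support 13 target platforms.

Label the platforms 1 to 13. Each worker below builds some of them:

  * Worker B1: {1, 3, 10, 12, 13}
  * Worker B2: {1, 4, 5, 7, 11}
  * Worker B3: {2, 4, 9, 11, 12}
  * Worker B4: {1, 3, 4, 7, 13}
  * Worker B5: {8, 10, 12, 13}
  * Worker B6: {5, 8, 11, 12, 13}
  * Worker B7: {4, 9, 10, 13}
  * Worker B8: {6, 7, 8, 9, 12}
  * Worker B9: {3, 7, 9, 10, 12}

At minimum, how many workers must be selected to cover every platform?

4

Take {B1, B2, B3, B8}. Their union is {1, 2, 3, 4, 5, 6, 7, 8, 9, 10, 11, 12, 13}, which is all 13 platforms.
No 3 of the 9 workers cover everything (all 84 combinations miss at least one platform), so 4 is optimal.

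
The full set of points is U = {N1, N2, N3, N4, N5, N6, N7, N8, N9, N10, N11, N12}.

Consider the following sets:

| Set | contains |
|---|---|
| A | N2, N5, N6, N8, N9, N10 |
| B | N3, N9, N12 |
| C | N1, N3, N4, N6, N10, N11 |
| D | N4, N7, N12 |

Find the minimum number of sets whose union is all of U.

3

A, C, and D cover everything between them: the union {N1, N2, N3, N4, N5, N6, N7, N8, N9, N10, N11, N12} is all of U.
Only C contains N1, so C is forced; the remaining 6 points need at least 2 more sets (each remaining set adds at most 4) — so at least 3 sets are needed, and 3 is optimal.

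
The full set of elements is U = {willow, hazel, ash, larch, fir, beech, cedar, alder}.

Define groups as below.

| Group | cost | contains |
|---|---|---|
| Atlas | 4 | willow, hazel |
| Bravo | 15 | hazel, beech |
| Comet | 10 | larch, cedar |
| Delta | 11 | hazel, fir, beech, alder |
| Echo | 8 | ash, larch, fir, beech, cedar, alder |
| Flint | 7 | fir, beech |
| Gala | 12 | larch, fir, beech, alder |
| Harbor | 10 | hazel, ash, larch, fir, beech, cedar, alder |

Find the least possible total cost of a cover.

Atlas, Echo together cover every element (Atlas ∪ Echo = {willow, hazel, ash, larch, fir, beech, cedar, alder}); total cost 4 + 8 = 12.
No covering selection has total cost below 12.

12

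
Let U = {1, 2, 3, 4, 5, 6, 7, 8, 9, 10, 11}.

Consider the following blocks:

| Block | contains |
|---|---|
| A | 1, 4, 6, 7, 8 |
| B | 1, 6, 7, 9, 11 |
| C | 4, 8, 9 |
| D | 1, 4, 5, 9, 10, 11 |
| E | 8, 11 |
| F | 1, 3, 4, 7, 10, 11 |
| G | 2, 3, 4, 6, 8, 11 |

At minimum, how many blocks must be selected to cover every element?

3

Take {D, F, G}. Their union is {1, 2, 3, 4, 5, 6, 7, 8, 9, 10, 11}, which is all 11 elements.
Only G contains 2, so G is forced; the remaining 5 elements need at least 2 more blocks (each remaining block adds at most 4) — so at least 3 blocks are needed, and 3 is optimal.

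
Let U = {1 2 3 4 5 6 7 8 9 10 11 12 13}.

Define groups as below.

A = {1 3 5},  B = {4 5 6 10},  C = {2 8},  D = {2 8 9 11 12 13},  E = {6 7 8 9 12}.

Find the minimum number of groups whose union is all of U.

4

A, B, D, and E cover everything between them: the union {1, 2, 3, 4, 5, 6, 7, 8, 9, 10, 11, 12, 13} is all of U.
Only E contains 7, so E is forced; the remaining 8 elements need at least 3 more groups (each remaining group adds at most 3) — so at least 4 groups are needed, and 4 is optimal.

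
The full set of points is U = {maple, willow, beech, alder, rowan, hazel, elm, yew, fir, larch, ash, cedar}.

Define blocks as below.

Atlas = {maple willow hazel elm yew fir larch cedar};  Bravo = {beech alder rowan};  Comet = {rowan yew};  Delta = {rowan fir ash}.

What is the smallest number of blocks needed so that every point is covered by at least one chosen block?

3

Atlas and Bravo and Delta together: Atlas ∪ Bravo ∪ Delta = {maple, willow, beech, alder, rowan, hazel, elm, yew, fir, larch, ash, cedar} — every point is covered.
Only Atlas contains maple, so Atlas is forced; the remaining 4 points need at least 2 more blocks (each remaining block adds at most 3) — so at least 3 blocks are needed, and 3 is optimal.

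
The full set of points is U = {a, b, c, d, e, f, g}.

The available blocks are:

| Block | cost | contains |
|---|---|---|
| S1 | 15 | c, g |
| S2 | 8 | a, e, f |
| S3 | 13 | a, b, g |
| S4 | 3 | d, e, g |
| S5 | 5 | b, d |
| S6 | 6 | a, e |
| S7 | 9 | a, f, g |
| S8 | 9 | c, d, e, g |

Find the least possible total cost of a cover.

S2, S5, S8 together cover every point (S2 ∪ S5 ∪ S8 = {a, b, c, d, e, f, g}); total cost 8 + 5 + 9 = 22.
The greedy pick S4, S2, S5, S8 costs 25; no covering selection beats 22.

22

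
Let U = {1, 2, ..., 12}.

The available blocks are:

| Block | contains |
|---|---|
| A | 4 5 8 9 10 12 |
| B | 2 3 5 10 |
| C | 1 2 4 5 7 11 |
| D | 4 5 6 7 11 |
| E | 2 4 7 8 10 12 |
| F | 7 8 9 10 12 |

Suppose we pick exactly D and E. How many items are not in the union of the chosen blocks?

3

Union of D, E = {2, 4, 5, 6, 7, 8, 10, 11, 12}.
Not covered: 1, 3, 9 — 3 items.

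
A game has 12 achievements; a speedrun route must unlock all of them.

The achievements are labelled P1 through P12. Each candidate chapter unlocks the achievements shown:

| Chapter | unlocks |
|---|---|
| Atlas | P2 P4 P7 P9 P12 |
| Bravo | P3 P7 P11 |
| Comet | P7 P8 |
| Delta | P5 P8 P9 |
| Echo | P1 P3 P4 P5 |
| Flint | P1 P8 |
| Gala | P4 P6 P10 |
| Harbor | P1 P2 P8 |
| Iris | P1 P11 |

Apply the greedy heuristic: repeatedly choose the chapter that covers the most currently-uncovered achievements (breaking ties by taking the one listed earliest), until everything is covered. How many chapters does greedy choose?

5

Greedy: pick Atlas (covers 5 new) → pick Echo (covers 3 new) → pick Gala (covers 2 new) → pick Bravo (covers 1 new) → pick Comet (covers 1 new). Total picks: 5.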